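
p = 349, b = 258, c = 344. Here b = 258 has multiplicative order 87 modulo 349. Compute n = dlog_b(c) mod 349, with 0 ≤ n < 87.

Baby-step giant-step with m = ceil(sqrt(87)) = 10.
Baby table (258^j mod 349 for j=0..9):
  0:1  1:258  2:254  3:269  4:300  5:271  6:118  7:81
  8:307  9:332
Giant step factor: 258^(-10) ≡ 245 (mod 349).
Scan 344·245^i mod 349 for i = 0, 1, …:
  i=0: 344   i=1: 171   i=2: 15   i=3: 185
  i=4: 304   i=5: 143   i=6: 135   i=7: 269
Match at i=7, j=3: n = 7·10 + 3 = 73.

73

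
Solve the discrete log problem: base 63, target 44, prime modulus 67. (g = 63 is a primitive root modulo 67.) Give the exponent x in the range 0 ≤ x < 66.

47

Baby-step giant-step with m = ceil(sqrt(66)) = 9.
Baby table (63^j mod 67 for j=0..8):
  0:1  1:63  2:16  3:3  4:55  5:48  6:9  7:31
  8:10
Giant step factor: 63^(-9) ≡ 5 (mod 67).
Scan 44·5^i mod 67 for i = 0, 1, …:
  i=0: 44   i=1: 19   i=2: 28   i=3: 6
  i=4: 30   i=5: 16
Match at i=5, j=2: x = 5·9 + 2 = 47.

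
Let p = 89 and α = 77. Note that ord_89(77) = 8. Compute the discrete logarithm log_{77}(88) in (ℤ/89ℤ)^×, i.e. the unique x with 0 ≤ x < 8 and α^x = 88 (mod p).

Successive powers of 77 modulo 89:
  77^0=1  77^1=77  77^2=55  77^3=52  77^4=88
So 77^4 ≡ 88 (mod 89), giving x = 4.

4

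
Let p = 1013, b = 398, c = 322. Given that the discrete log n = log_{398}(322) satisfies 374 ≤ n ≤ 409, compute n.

406

Compute 398^374 mod 1013 = 760, then multiply by 398 repeatedly:
  398^374=760  398^375=606  398^376=94  398^377=944  398^378=902
  398^379=394  398^380=810  398^381=246  398^382=660  398^383=313
  398^384=988  398^385=180  398^386=730  398^387=822  398^388=970
  398^389=107  398^390=40  398^391=725  398^392=858  398^393=103
  398^394=474  398^395=234  398^396=949  398^397=866  398^398=248
  398^399=443  398^400=52  398^401=436  398^402=305  398^403=843
  398^404=211  398^405=912  398^406=322
Found 322 at exponent 406.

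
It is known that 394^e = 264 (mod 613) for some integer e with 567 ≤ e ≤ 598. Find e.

572

Compute 394^567 mod 613 = 589, then multiply by 394 repeatedly:
  394^567=589  394^568=352  394^569=150  394^570=252  394^571=595
  394^572=264
Found 264 at exponent 572.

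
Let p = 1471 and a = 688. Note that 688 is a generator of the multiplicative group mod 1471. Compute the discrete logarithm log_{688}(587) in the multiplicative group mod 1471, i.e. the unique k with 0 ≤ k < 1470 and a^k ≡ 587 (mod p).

Baby-step giant-step with m = ceil(sqrt(1470)) = 39.
Baby table (688^j mod 1471 for j=0..38):
  0:1  1:688  2:1153  3:395  4:1096  5:896  6:99  7:446
  8:880  9:859  10:1121  11:444  12:975  13:24  14:331  15:1194
  16:654  17:1297  18:910  19:905  20:407  21:526  22:22  23:426
  24:359  25:1335  26:576  27:589  28:707  29:986  30:237  31:1246
  32:1126  33:942  34:856  35:528  36:1398  37:1261  38:1149
Giant step factor: 688^(-39) ≡ 865 (mod 1471).
Scan 587·865^i mod 1471 for i = 0, 1, …:
  i=0: 587   i=1: 260   i=2: 1308   i=3: 221
  i=4: 1406   i=5: 1144   i=6: 1048   i=7: 384
  i=8: 1185   i=9: 1209   i=10: 1375   i=11: 807
  i=12: 801   i=13: 24
Match at i=13, j=13: k = 13·39 + 13 = 520.

520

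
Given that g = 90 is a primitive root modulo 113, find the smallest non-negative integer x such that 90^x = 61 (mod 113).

Baby-step giant-step with m = ceil(sqrt(112)) = 11.
Baby table (90^j mod 113 for j=0..10):
  0:1  1:90  2:77  3:37  4:53  5:24  6:13  7:40
  8:97  9:29  10:11
Giant step factor: 90^(-11) ≡ 46 (mod 113).
Scan 61·46^i mod 113 for i = 0, 1, …:
  i=0: 61   i=1: 94   i=2: 30   i=3: 24
Match at i=3, j=5: x = 3·11 + 5 = 38.

38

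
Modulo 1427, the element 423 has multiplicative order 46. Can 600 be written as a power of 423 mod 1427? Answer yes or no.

600 ∈ ⟨423⟩ iff 600^46 ≡ 1 (mod 1427), since |⟨423⟩| = 46.
600^46 mod 1427 = 1275.
Since 1275 ≠ 1, 600 does not lie in the subgroup.

no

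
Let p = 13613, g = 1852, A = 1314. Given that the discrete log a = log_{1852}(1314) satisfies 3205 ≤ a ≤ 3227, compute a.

3205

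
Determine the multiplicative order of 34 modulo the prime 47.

23

The order of 34 must divide p − 1 = 46 = 2 · 23.
Divisors: 1, 2, 23, 46.
Check each in increasing order: 34^1 ≡ 34;  34^2 ≡ 28;  34^23 ≡ 1.
Smallest exponent giving 1 is 23.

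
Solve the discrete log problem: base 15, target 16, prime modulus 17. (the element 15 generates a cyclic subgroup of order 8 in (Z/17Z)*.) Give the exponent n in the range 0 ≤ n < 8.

Successive powers of 15 modulo 17:
  15^0=1  15^1=15  15^2=4  15^3=9  15^4=16
So 15^4 ≡ 16 (mod 17), giving n = 4.

4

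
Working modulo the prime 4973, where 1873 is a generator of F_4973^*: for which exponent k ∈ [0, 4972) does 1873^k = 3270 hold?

2894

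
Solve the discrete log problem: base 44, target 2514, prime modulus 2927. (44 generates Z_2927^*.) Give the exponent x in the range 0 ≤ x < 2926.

Baby-step giant-step with m = ceil(sqrt(2926)) = 55.
Baby table (44^j mod 2927 for j=0..54):
  0:1  1:44  2:1936  3:301  4:1536  5:263  6:2791  7:2797
  8:134  9:42  10:1848  11:2283  12:934  13:118  14:2265  15:142
  16:394  17:2701  18:1764  19:1514  20:2222  21:1177  22:2029  23:1466
  24:110  25:1913  26:2216  27:913  28:2121  29:2587  30:2602  31:335
  32:105  33:1693  34:1317  35:2335  36:295  37:1272  38:355  39:985
  40:2362  41:1483  42:858  43:2628  44:1479  45:682  46:738  47:275
  48:392  49:2613  50:819  51:912  52:2077  53:651  54:2301
Giant step factor: 44^(-55) ≡ 1667 (mod 2927).
Scan 2514·1667^i mod 2927 for i = 0, 1, …:
  i=0: 2514   i=1: 2301
Match at i=1, j=54: x = 1·55 + 54 = 109.

109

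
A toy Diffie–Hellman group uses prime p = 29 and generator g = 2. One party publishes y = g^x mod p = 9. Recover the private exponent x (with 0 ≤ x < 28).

Successive powers of 2 modulo 29:
  2^0=1  2^1=2  2^2=4  2^3=8  2^4=16  2^5=3
  2^6=6  2^7=12  2^8=24  2^9=19  2^10=9
So 2^10 ≡ 9 (mod 29), giving x = 10.

10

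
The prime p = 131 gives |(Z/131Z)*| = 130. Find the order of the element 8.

130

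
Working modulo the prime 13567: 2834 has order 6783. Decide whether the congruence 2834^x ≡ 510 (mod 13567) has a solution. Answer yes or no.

510 ∈ ⟨2834⟩ iff 510^6783 ≡ 1 (mod 13567), since |⟨2834⟩| = 6783.
510^6783 mod 13567 = 1.
Since 1 = 1, 510 lies in the subgroup.

yes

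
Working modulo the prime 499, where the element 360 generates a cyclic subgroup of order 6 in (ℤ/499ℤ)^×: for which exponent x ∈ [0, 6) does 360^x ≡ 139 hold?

Successive powers of 360 modulo 499:
  360^0=1  360^1=360  360^2=359  360^3=498  360^4=139
So 360^4 ≡ 139 (mod 499), giving x = 4.

4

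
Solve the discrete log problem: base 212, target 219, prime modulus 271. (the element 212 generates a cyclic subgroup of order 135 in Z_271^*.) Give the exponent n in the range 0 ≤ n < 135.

Successive powers of 212 modulo 271:
  212^0=1  212^1=212  212^2=229  212^3=39  212^4=138  212^5=259
  212^6=166  212^7=233  212^8=74  212^9=241  212^10=144  212^11=176
  212^12=185  212^13=196  212^14=89  212^15=169  212^16=56  212^17=219
So 212^17 ≡ 219 (mod 271), giving n = 17.

17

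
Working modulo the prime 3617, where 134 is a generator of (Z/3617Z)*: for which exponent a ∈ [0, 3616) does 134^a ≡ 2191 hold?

Baby-step giant-step with m = ceil(sqrt(3616)) = 61.
Baby table (134^j mod 3617 for j=0..60):
  0:1  1:134  2:3488  3:799  4:2173  5:1822  6:1809  7:67
  8:1744  9:2208  10:2895  11:911  12:2713  13:1842  14:872  15:1104
  16:3256  17:2264  18:3165  19:921  20:436  21:552  22:1628  23:1132
  24:3391  25:2269  26:218  27:276  28:814  29:566  30:3504  31:2943
  32:109  33:138  34:407  35:283  36:1752  37:3280  38:1863  39:69
  40:2012  41:1950  42:876  43:1640  44:2740  45:1843  46:1006  47:975
  48:438  49:820  50:1370  51:2730  52:503  53:2296  54:219  55:410
  56:685  57:1365  58:2060  59:1148  60:1918
Giant step factor: 134^(-61) ≡ 2329 (mod 3617).
Scan 2191·2329^i mod 3617 for i = 0, 1, …:
  i=0: 2191   i=1: 2869   i=2: 1302   i=3: 1312
  i=4: 2900   i=5: 1161   i=6: 2070   i=7: 3186
  i=8: 1727   i=9: 79     …   i=13: 859
  i=14: 410
Match at i=14, j=55: a = 14·61 + 55 = 909.

909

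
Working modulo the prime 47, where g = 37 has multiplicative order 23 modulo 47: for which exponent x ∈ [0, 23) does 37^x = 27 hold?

8

Successive powers of 37 modulo 47:
  37^0=1  37^1=37  37^2=6  37^3=34  37^4=36  37^5=16
  37^6=28  37^7=2  37^8=27
So 37^8 ≡ 27 (mod 47), giving x = 8.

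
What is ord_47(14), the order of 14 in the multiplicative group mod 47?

23

The order of 14 must divide p − 1 = 46 = 2 · 23.
Divisors: 1, 2, 23, 46.
Check each in increasing order: 14^1 ≡ 14;  14^2 ≡ 8;  14^23 ≡ 1.
Smallest exponent giving 1 is 23.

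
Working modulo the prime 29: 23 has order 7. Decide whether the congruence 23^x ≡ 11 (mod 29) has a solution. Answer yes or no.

no

⟨23⟩ has order 7; its elements mod 29 are {1, 7, 16, 20, 23, 24, 25}.
11 is not in this set.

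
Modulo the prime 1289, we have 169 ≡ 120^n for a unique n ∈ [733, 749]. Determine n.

746

Compute 120^733 mod 1289 = 585, then multiply by 120 repeatedly:
  120^733=585  120^734=594  120^735=385  120^736=1085  120^737=11
  120^738=31  120^739=1142  120^740=406  120^741=1027  120^742=785
  120^743=103  120^744=759  120^745=850  120^746=169
Found 169 at exponent 746.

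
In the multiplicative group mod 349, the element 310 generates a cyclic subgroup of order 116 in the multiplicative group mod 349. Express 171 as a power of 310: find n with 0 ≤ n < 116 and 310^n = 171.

Baby-step giant-step with m = ceil(sqrt(116)) = 11.
Baby table (310^j mod 349 for j=0..10):
  0:1  1:310  2:125  3:11  4:269  5:328  6:121  7:167
  8:118  9:284  10:92
Giant step factor: 310^(-11) ≡ 146 (mod 349).
Scan 171·146^i mod 349 for i = 0, 1, …:
  i=0: 171   i=1: 187   i=2: 80   i=3: 163
  i=4: 66   i=5: 213   i=6: 37   i=7: 167
Match at i=7, j=7: n = 7·11 + 7 = 84.

84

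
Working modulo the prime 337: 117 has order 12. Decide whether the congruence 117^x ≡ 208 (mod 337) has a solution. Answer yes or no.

⟨117⟩ has order 12; its elements mod 337 are {1, 72, 117, 128, 129, 148, 189, 208, 209, 220, 265, 336}.
208 is in this set.

yes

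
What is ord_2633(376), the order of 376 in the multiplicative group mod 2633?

658

The order of 376 must divide p − 1 = 2632 = 2^3 · 7 · 47.
Divisors: 1, 2, 4, 7, 8, 14, 28, 47, 56, 94, 188, 329, 376, 658, 1316, 2632.
Check each in increasing order: 376^1 ≡ 376;  376^2 ≡ 1827;  376^4 ≡ 1918;  376^7 ≡ 2305;  376^8 ≡ 423;  376^14 ≡ 2264;  376^28 ≡ 1878;  376^47 ≡ 906;  376^56 ≡ 1297;  376^94 ≡ 1973;  376^188 ≡ 1155;  376^329 ≡ 2632;  376^376 ≡ 1727;  376^658 ≡ 1.
Smallest exponent giving 1 is 658.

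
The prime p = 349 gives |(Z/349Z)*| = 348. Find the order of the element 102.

The order of 102 must divide p − 1 = 348 = 2^2 · 3 · 29.
Divisors: 1, 2, 3, 4, 6, 12, 29, 58, 87, 116, 174, 348.
Check each in increasing order: 102^1 ≡ 102;  102^2 ≡ 283;  102^3 ≡ 248;  102^4 ≡ 168;  102^6 ≡ 80;  102^12 ≡ 118;  102^29 ≡ 136;  102^58 ≡ 348;  102^87 ≡ 213;  102^116 ≡ 1.
Smallest exponent giving 1 is 116.

116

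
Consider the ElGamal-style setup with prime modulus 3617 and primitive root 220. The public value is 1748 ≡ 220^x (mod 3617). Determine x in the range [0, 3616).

Baby-step giant-step with m = ceil(sqrt(3616)) = 61.
Baby table (220^j mod 3617 for j=0..60):
  0:1  1:220  2:1379  3:3169  4:2716  5:715  6:1769  7:2161
  8:1593  9:3228  10:1228  11:2502  12:656  13:3257  14:374  15:2706
  16:2132  17:2447  18:3024  19:3369  20:3312  21:1623  22:2594  23:2811
  24:3530  25:2562  26:3005  27:2806  28:2430  29:2901  30:1628  31:77
  32:2472  33:1290  34:1674  35:2963  36:800  37:2384  38:15  39:3300
  40:2600  41:514  42:953  43:3491  44:1216  45:3479  46:2193  47:1399
  48:335  49:1360  50:2606  51:1834  52:1993  53:803  54:3044  55:535
  56:1956  57:3514  58:2659  59:2643  60:2740
Giant step factor: 220^(-61) ≡ 2134 (mod 3617).
Scan 1748·2134^i mod 3617 for i = 0, 1, …:
  i=0: 1748   i=1: 1105   i=2: 3403   i=3: 2683
  i=4: 3428   i=5: 1778   i=6: 19   i=7: 759
  i=8: 2907   i=9: 383     …   i=28: 280
  i=29: 715
Match at i=29, j=5: x = 29·61 + 5 = 1774.

1774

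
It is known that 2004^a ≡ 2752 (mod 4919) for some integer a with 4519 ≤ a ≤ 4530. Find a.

4529

Compute 2004^4519 mod 4919 = 933, then multiply by 2004 repeatedly:
  2004^4519=933  2004^4520=512  2004^4521=2896  2004^4522=4083  2004^4523=2035
  2004^4524=289  2004^4525=3633  2004^4526=412  2004^4527=4175  2004^4528=4400
  2004^4529=2752
Found 2752 at exponent 4529.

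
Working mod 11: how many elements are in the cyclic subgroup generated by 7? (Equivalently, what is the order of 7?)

The order of 7 must divide p − 1 = 10 = 2 · 5.
Divisors: 1, 2, 5, 10.
Check each in increasing order: 7^1 ≡ 7;  7^2 ≡ 5;  7^5 ≡ 10;  7^10 ≡ 1.
Smallest exponent giving 1 is 10.

10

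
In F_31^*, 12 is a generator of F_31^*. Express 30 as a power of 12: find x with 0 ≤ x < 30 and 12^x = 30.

15

Successive powers of 12 modulo 31:
  12^0=1  12^1=12  12^2=20  12^3=23  12^4=28  12^5=26
  12^6=2  12^7=24  12^8=9  12^9=15  12^10=25  12^11=21
  12^12=4  12^13=17  12^14=18  12^15=30
So 12^15 ≡ 30 (mod 31), giving x = 15.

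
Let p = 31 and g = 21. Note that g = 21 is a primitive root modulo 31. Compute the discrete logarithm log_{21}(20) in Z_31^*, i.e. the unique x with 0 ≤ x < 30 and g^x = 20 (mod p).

Successive powers of 21 modulo 31:
  21^0=1  21^1=21  21^2=7  21^3=23  21^4=18  21^5=6
  21^6=2  21^7=11  21^8=14  21^9=15  21^10=5  21^11=12
  21^12=4  21^13=22  21^14=28  21^15=30  21^16=10  21^17=24
  21^18=8  21^19=13  21^20=25  21^21=29  21^22=20
So 21^22 ≡ 20 (mod 31), giving x = 22.

22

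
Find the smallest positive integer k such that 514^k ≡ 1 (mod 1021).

34

The order of 514 must divide p − 1 = 1020 = 2^2 · 3 · 5 · 17.
Divisors: 1, 2, 3, 4, 5, 6, 10, 12, 15, 17, 20, 30, 34, 51, 60, 68, 85, 102, 170, 204, 255, 340, 510, 1020.
Check each in increasing order: 514^1 ≡ 514;  514^2 ≡ 778;  514^3 ≡ 681;  514^4 ≡ 852;  514^5 ≡ 940;  514^6 ≡ 227;  514^10 ≡ 435;  514^12 ≡ 479;  514^15 ≡ 500;  514^17 ≡ 1020;  514^20 ≡ 340;  514^30 ≡ 876;  514^34 ≡ 1.
Smallest exponent giving 1 is 34.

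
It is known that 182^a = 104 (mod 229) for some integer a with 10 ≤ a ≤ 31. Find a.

Compute 182^10 mod 229 = 56, then multiply by 182 repeatedly:
  182^10=56  182^11=116  182^12=44  182^13=222  182^14=100
  182^15=109  182^16=144  182^17=102  182^18=15  182^19=211
  182^20=159  182^21=84  182^22=174  182^23=66  182^24=104
Found 104 at exponent 24.

24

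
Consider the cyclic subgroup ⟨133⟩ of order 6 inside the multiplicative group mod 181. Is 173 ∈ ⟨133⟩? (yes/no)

no

⟨133⟩ has order 6; its elements mod 181 are {1, 48, 49, 132, 133, 180}.
173 is not in this set.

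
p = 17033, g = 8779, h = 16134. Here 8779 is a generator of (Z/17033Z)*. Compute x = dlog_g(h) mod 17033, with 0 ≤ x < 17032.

13145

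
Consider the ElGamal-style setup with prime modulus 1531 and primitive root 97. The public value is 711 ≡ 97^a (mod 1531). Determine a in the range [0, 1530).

32

Baby-step giant-step with m = ceil(sqrt(1530)) = 40.
Baby table (97^j mod 1531 for j=0..39):
  0:1  1:97  2:223  3:197  4:737  5:1063  6:534  7:1275
  8:1195  9:1090  10:91  11:1172  12:390  13:1086  14:1234  15:280
  16:1133  17:1200  18:44  19:1206  20:626  21:1013  22:277  23:842
  24:531  25:984  26:526  27:499  28:942  29:1045  30:319  31:323
  32:711  33:72  34:860  35:746  36:405  37:1010  38:1517  39:173
Giant step factor: 97^(-40) ≡ 791 (mod 1531).
Scan 711·791^i mod 1531 for i = 0, 1, …:
  i=0: 711
Match at i=0, j=32: a = 0·40 + 32 = 32.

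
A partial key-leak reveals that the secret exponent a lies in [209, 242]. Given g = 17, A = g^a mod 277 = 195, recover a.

213

Compute 17^209 mod 277 = 111, then multiply by 17 repeatedly:
  17^209=111  17^210=225  17^211=224  17^212=207  17^213=195
Found 195 at exponent 213.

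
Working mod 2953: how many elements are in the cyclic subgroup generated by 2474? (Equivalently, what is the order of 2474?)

328

The order of 2474 must divide p − 1 = 2952 = 2^3 · 3^2 · 41.
Divisors: 1, 2, 3, 4, 6, 8, 9, 12, 18, 24, 36, 41, 72, 82, 123, 164, 246, 328, 369, 492, 738, 984, 1476, 2952.
Check each in increasing order: 2474^1 ≡ 2474;  2474^2 ≡ 2060;  2474^3 ≡ 2515;  2474^4 ≡ 139;  2474^6 ≡ 2852;  2474^8 ≡ 1603;  2474^9 ≡ 2896;  2474^12 ≡ 1342;  2474^18 ≡ 296;  2474^24 ≡ 2587;  2474^36 ≡ 1979;  2474^41 ≡ 2014;  2474^72 ≡ 763;  2474^82 ≡ 1727;  2474^123 ≡ 2497;  2474^164 ≡ 2952;  2474^246 ≡ 1226;  2474^328 ≡ 1.
Smallest exponent giving 1 is 328.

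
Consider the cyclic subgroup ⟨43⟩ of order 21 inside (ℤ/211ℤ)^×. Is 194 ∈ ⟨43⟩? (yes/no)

194 ∈ ⟨43⟩ iff 194^21 ≡ 1 (mod 211), since |⟨43⟩| = 21.
194^21 mod 211 = 55.
Since 55 ≠ 1, 194 does not lie in the subgroup.

no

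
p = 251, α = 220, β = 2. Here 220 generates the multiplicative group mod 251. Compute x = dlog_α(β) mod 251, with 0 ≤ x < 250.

135

Baby-step giant-step with m = ceil(sqrt(250)) = 16.
Baby table (220^j mod 251 for j=0..15):
  0:1  1:220  2:208  3:78  4:92  5:160  6:60  7:148
  8:181  9:162  10:249  11:62  12:86  13:95  14:67  15:182
Giant step factor: 220^(-16) ≡ 23 (mod 251).
Scan 2·23^i mod 251 for i = 0, 1, …:
  i=0: 2   i=1: 46   i=2: 54   i=3: 238
  i=4: 203   i=5: 151   i=6: 210   i=7: 61
  i=8: 148
Match at i=8, j=7: x = 8·16 + 7 = 135.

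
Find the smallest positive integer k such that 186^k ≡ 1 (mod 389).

The order of 186 must divide p − 1 = 388 = 2^2 · 97.
Divisors: 1, 2, 4, 97, 194, 388.
Check each in increasing order: 186^1 ≡ 186;  186^2 ≡ 364;  186^4 ≡ 236;  186^97 ≡ 115;  186^194 ≡ 388;  186^388 ≡ 1.
Smallest exponent giving 1 is 388.

388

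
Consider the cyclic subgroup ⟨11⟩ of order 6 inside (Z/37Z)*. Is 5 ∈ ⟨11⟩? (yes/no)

⟨11⟩ has order 6; its elements mod 37 are {1, 10, 11, 26, 27, 36}.
5 is not in this set.

no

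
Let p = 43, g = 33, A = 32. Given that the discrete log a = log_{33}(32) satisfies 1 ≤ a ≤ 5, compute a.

3

Compute 33^1 mod 43 = 33, then multiply by 33 repeatedly:
  33^1=33  33^2=14  33^3=32
Found 32 at exponent 3.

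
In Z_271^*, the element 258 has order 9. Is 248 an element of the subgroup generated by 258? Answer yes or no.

⟨258⟩ has order 9; its elements mod 271 are {1, 28, 106, 125, 169, 178, 242, 248, 258}.
248 is in this set.

yes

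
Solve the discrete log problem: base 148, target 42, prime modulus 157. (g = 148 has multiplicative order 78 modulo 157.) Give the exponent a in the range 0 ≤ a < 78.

17

Successive powers of 148 modulo 157:
  148^0=1  148^1=148  148^2=81  148^3=56  148^4=124  148^5=140
  148^6=153  148^7=36  148^8=147  148^9=90  148^10=132  148^11=68
  148^12=16  148^13=13  148^14=40  148^15=111  148^16=100  148^17=42
So 148^17 ≡ 42 (mod 157), giving a = 17.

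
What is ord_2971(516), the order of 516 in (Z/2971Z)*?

165

The order of 516 must divide p − 1 = 2970 = 2 · 3^3 · 5 · 11.
Divisors: 1, 2, 3, 5, 6, 9, 10, 11, 15, 18, 22, 27, 30, 33, 45, 54, 55, 66, 90, 99, 110, 135, 165, 198, 270, 297, 330, 495, 594, 990, 1485, 2970.
Check each in increasing order: 516^1 ≡ 516;  516^2 ≡ 1837;  516^3 ≡ 143;  516^5 ≡ 1243;  516^6 ≡ 2623;  516^9 ≡ 743;  516^10 ≡ 129;  516^11 ≡ 1202;  516^15 ≡ 2884;  516^18 ≡ 2414;  516^22 ≡ 898;  516^27 ≡ 2089;  516^30 ≡ 1627;  516^33 ≡ 923;  516^45 ≡ 1059;  516^54 ≡ 2493;  516^55 ≡ 2916;  516^66 ≡ 2223;  516^90 ≡ 1414;  516^99 ≡ 1839;  516^110 ≡ 54;  516^135 ≡ 42;  516^165 ≡ 1.
Smallest exponent giving 1 is 165.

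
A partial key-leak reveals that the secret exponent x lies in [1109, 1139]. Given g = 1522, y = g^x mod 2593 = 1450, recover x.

1113

Compute 1522^1109 mod 2593 = 1881, then multiply by 1522 repeatedly:
  1522^1109=1881  1522^1110=210  1522^1111=681  1522^1112=1875  1522^1113=1450
Found 1450 at exponent 1113.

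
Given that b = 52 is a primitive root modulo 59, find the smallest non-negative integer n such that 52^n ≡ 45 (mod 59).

Successive powers of 52 modulo 59:
  52^0=1  52^1=52  52^2=49  52^3=11  52^4=41  52^5=8
  52^6=3  52^7=38  52^8=29  52^9=33  52^10=5  52^11=24
  52^12=9  52^13=55  52^14=28  52^15=40  52^16=15  52^17=13
  52^18=27  52^19=47  52^20=25  52^21=2  52^22=45
So 52^22 ≡ 45 (mod 59), giving n = 22.

22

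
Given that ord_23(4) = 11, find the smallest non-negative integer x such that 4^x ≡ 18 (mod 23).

Successive powers of 4 modulo 23:
  4^0=1  4^1=4  4^2=16  4^3=18
So 4^3 ≡ 18 (mod 23), giving x = 3.

3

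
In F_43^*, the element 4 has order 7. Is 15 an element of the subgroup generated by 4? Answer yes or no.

15 ∈ ⟨4⟩ iff 15^7 ≡ 1 (mod 43), since |⟨4⟩| = 7.
15^7 mod 43 = 36.
Since 36 ≠ 1, 15 does not lie in the subgroup.

no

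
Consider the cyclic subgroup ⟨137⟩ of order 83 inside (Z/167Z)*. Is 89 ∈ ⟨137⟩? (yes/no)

89 ∈ ⟨137⟩ iff 89^83 ≡ 1 (mod 167), since |⟨137⟩| = 83.
89^83 mod 167 = 1.
Since 1 = 1, 89 lies in the subgroup.

yes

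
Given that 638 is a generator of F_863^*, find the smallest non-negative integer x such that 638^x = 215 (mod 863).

779

Baby-step giant-step with m = ceil(sqrt(862)) = 30.
Baby table (638^j mod 863 for j=0..29):
  0:1  1:638  2:571  3:112  4:690  5:90  6:462  7:473
  8:587  9:827  10:333  11:156  12:283  13:187  14:212  15:628
  16:232  17:443  18:433  19:94  20:425  21:168  22:172  23:135
  24:693  25:278  26:449  27:809  28:68  29:234
Giant step factor: 638^(-30) ≡ 493 (mod 863).
Scan 215·493^i mod 863 for i = 0, 1, …:
  i=0: 215   i=1: 709   i=2: 22   i=3: 490
  i=4: 793   i=5: 10   i=6: 615   i=7: 282
  i=8: 83   i=9: 358     …   i=24: 88
  i=25: 234
Match at i=25, j=29: x = 25·30 + 29 = 779.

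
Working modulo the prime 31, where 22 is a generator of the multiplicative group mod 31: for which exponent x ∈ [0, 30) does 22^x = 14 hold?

26

Successive powers of 22 modulo 31:
  22^0=1  22^1=22  22^2=19  22^3=15  22^4=20  22^5=6
  22^6=8  22^7=21  22^8=28  22^9=27  22^10=5  22^11=17
  22^12=2  22^13=13  22^14=7  22^15=30  22^16=9  22^17=12
  22^18=16  22^19=11  22^20=25  22^21=23  22^22=10  22^23=3
  22^24=4  22^25=26  22^26=14
So 22^26 ≡ 14 (mod 31), giving x = 26.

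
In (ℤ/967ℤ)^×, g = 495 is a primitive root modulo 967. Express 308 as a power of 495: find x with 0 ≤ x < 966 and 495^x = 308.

Baby-step giant-step with m = ceil(sqrt(966)) = 32.
Baby table (495^j mod 967 for j=0..31):
  0:1  1:495  2:374  3:433  4:628  5:453  6:858  7:197
  8:815  9:186  10:205  11:907  12:277  13:768  14:129  15:33
  16:863  17:738  18:751  19:417  20:444  21:271  22:699  23:786
  24:336  25:963  26:921  27:438  28:202  29:389  30:122  31:436
Giant step factor: 495^(-32) ≡ 470 (mod 967).
Scan 308·470^i mod 967 for i = 0, 1, …:
  i=0: 308   i=1: 677   i=2: 47   i=3: 816
  i=4: 588   i=5: 765   i=6: 793   i=7: 415
  i=8: 683   i=9: 933     …   i=19: 684
  i=20: 436
Match at i=20, j=31: x = 20·32 + 31 = 671.

671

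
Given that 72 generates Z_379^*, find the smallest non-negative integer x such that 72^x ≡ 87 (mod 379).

56

Baby-step giant-step with m = ceil(sqrt(378)) = 20.
Baby table (72^j mod 379 for j=0..19):
  0:1  1:72  2:257  3:312  4:103  5:215  6:320  7:300
  8:376  9:163  10:366  11:201  12:70  13:113  14:177  15:237
  16:9  17:269  18:39  19:155
Giant step factor: 72^(-20) ≡ 305 (mod 379).
Scan 87·305^i mod 379 for i = 0, 1, …:
  i=0: 87   i=1: 5   i=2: 9
Match at i=2, j=16: x = 2·20 + 16 = 56.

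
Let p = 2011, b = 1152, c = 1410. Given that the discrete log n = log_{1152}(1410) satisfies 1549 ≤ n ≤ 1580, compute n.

Compute 1152^1549 mod 2011 = 1973, then multiply by 1152 repeatedly:
  1152^1549=1973  1152^1550=466  1152^1551=1906  1152^1552=1711  1152^1553=292
  1152^1554=547  1152^1555=701  1152^1556=1141  1152^1557=1249  1152^1558=983
  1152^1559=223  1152^1560=1499  1152^1561=1410
Found 1410 at exponent 1561.

1561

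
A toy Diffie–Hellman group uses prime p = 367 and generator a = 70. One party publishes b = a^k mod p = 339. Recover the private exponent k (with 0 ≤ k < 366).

77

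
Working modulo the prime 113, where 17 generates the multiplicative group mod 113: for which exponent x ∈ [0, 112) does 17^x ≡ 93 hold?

55

Baby-step giant-step with m = ceil(sqrt(112)) = 11.
Baby table (17^j mod 113 for j=0..10):
  0:1  1:17  2:63  3:54  4:14  5:12  6:91  7:78
  8:83  9:55  10:31
Giant step factor: 17^(-11) ≡ 110 (mod 113).
Scan 93·110^i mod 113 for i = 0, 1, …:
  i=0: 93   i=1: 60   i=2: 46   i=3: 88
  i=4: 75   i=5: 1
Match at i=5, j=0: x = 5·11 + 0 = 55.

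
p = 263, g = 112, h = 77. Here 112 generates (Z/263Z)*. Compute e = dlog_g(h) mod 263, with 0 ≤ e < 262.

Baby-step giant-step with m = ceil(sqrt(262)) = 17.
Baby table (112^j mod 263 for j=0..16):
  0:1  1:112  2:183  3:245  4:88  5:125  6:61  7:257
  8:117  9:217  10:108  11:261  12:39  13:160  14:36  15:87
  16:13
Giant step factor: 112^(-17) ≡ 97 (mod 263).
Scan 77·97^i mod 263 for i = 0, 1, …:
  i=0: 77   i=1: 105   i=2: 191   i=3: 117
Match at i=3, j=8: e = 3·17 + 8 = 59.

59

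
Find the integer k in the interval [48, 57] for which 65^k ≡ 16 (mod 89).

48

Compute 65^48 mod 89 = 16, then multiply by 65 repeatedly:
  65^48=16
Found 16 at exponent 48.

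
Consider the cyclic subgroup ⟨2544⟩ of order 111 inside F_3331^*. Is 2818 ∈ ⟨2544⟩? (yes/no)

no

2818 ∈ ⟨2544⟩ iff 2818^111 ≡ 1 (mod 3331), since |⟨2544⟩| = 111.
2818^111 mod 3331 = 2374.
Since 2374 ≠ 1, 2818 does not lie in the subgroup.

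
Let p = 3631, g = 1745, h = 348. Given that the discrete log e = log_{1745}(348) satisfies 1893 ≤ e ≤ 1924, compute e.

Compute 1745^1893 mod 3631 = 2267, then multiply by 1745 repeatedly:
  1745^1893=2267  1745^1894=1756  1745^1895=3287  1745^1896=2466  1745^1897=435
  1745^1898=196  1745^1899=706  1745^1900=1061  1745^1901=3266  1745^1902=2131
  1745^1903=451  1745^1904=2699  1745^1905=348
Found 348 at exponent 1905.

1905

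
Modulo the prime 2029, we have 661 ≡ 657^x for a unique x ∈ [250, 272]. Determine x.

268

Compute 657^250 mod 2029 = 324, then multiply by 657 repeatedly:
  657^250=324  657^251=1852  657^252=1393  657^253=122  657^254=1023
  657^255=512  657^256=1599  657^257=1550  657^258=1821  657^259=1316
  657^260=258  657^261=1099  657^262=1748  657^263=22  657^264=251
  657^265=558  657^266=1386  657^267=1610  657^268=661
Found 661 at exponent 268.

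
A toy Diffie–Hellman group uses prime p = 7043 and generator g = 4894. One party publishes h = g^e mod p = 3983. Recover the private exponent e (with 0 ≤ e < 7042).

2355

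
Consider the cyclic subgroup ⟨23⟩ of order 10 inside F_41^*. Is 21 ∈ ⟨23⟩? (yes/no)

⟨23⟩ has order 10; its elements mod 41 are {1, 4, 10, 16, 18, 23, 25, 31, 37, 40}.
21 is not in this set.

no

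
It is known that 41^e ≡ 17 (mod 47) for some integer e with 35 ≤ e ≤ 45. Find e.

44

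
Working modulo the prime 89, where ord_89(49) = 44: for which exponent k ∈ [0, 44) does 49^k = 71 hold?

27

Successive powers of 49 modulo 89:
  49^0=1  49^1=49  49^2=87  49^3=80  49^4=4  49^5=18
  49^6=81  49^7=53  49^8=16  49^9=72  49^10=57  49^11=34
  49^12=64  49^13=21  49^14=50  49^15=47  49^16=78  49^17=84
  49^18=22  49^19=10  49^20=45  49^21=69  49^22=88  49^23=40
  49^24=2  49^25=9  49^26=85  49^27=71
So 49^27 ≡ 71 (mod 89), giving k = 27.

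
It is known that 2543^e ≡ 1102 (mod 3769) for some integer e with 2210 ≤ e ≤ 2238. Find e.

Compute 2543^2210 mod 3769 = 2538, then multiply by 2543 repeatedly:
  2543^2210=2538  2543^2211=1606  2543^2212=2231  2543^2213=1088  2543^2214=338
  2543^2215=202  2543^2216=1102
Found 1102 at exponent 2216.

2216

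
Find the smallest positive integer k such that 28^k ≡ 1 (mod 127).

The order of 28 must divide p − 1 = 126 = 2 · 3^2 · 7.
Divisors: 1, 2, 3, 6, 7, 9, 14, 18, 21, 42, 63, 126.
Check each in increasing order: 28^1 ≡ 28;  28^2 ≡ 22;  28^3 ≡ 108;  28^6 ≡ 107;  28^7 ≡ 75;  28^9 ≡ 126;  28^14 ≡ 37;  28^18 ≡ 1.
Smallest exponent giving 1 is 18.

18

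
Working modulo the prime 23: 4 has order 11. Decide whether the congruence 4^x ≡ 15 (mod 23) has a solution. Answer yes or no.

no

⟨4⟩ has order 11; its elements mod 23 are {1, 2, 3, 4, 6, 8, 9, 12, 13, 16, 18}.
15 is not in this set.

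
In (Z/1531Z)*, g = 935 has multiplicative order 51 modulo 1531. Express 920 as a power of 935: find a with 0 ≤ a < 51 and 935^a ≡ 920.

Successive powers of 935 modulo 1531:
  935^0=1  935^1=935  935^2=24  935^3=1006  935^4=576  935^5=1179
  935^6=45  935^7=738  935^8=1080  935^9=871  935^10=1424  935^11=1001
  935^12=494  935^13=1059  935^14=1139  935^15=920
So 935^15 ≡ 920 (mod 1531), giving a = 15.

15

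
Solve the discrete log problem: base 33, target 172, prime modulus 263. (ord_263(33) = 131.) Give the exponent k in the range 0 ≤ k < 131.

108

Baby-step giant-step with m = ceil(sqrt(131)) = 12.
Baby table (33^j mod 263 for j=0..11):
  0:1  1:33  2:37  3:169  4:54  5:204  6:157  7:184
  8:23  9:233  10:62  11:205
Giant step factor: 33^(-12) ≡ 18 (mod 263).
Scan 172·18^i mod 263 for i = 0, 1, …:
  i=0: 172   i=1: 203   i=2: 235   i=3: 22
  i=4: 133   i=5: 27   i=6: 223   i=7: 69
  i=8: 190   i=9: 1
Match at i=9, j=0: k = 9·12 + 0 = 108.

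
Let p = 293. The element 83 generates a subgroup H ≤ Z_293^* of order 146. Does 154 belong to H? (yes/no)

no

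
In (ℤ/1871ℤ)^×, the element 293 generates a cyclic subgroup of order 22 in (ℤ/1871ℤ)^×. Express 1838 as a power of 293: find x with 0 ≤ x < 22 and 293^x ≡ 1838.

14

Successive powers of 293 modulo 1871:
  293^0=1  293^1=293  293^2=1654  293^3=33  293^4=314  293^5=323
  293^6=1089  293^7=1007  293^8=1304  293^9=388  293^10=1424  293^11=1870
  293^12=1578  293^13=217  293^14=1838
So 293^14 ≡ 1838 (mod 1871), giving x = 14.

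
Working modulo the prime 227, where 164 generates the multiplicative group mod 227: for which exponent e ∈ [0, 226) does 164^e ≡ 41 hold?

193

Baby-step giant-step with m = ceil(sqrt(226)) = 16.
Baby table (164^j mod 227 for j=0..15):
  0:1  1:164  2:110  3:107  4:69  5:193  6:99  7:119
  8:221  9:151  10:21  11:39  12:40  13:204  14:87  15:194
Giant step factor: 164^(-16) ≡ 82 (mod 227).
Scan 41·82^i mod 227 for i = 0, 1, …:
  i=0: 41   i=1: 184   i=2: 106   i=3: 66
  i=4: 191   i=5: 226   i=6: 145   i=7: 86
  i=8: 15   i=9: 95   i=10: 72   i=11: 2
  i=12: 164
Match at i=12, j=1: e = 12·16 + 1 = 193.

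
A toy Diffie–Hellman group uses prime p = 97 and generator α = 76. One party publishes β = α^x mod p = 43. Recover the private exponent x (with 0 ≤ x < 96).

20

Baby-step giant-step with m = ceil(sqrt(96)) = 10.
Baby table (76^j mod 97 for j=0..9):
  0:1  1:76  2:53  3:51  4:93  5:84  6:79  7:87
  8:16  9:52
Giant step factor: 76^(-10) ≡ 31 (mod 97).
Scan 43·31^i mod 97 for i = 0, 1, …:
  i=0: 43   i=1: 72   i=2: 1
Match at i=2, j=0: x = 2·10 + 0 = 20.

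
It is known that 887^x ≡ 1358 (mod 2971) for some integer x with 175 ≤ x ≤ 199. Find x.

Compute 887^175 mod 2971 = 2730, then multiply by 887 repeatedly:
  887^175=2730  887^176=145  887^177=862  887^178=1047  887^179=1737
  887^180=1741  887^181=2318  887^182=134  887^183=18  887^184=1111
  887^185=2056  887^186=2449  887^187=462  887^188=2767  887^189=283
  887^190=1457  887^191=2945  887^192=706  887^193=2312  887^194=754
  887^195=323  887^196=1285  887^197=1902  887^198=2517  887^199=1358
Found 1358 at exponent 199.

199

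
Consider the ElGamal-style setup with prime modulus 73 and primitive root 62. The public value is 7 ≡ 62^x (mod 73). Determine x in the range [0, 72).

51

Baby-step giant-step with m = ceil(sqrt(72)) = 9.
Baby table (62^j mod 73 for j=0..8):
  0:1  1:62  2:48  3:56  4:41  5:60  6:70  7:33
  8:2
Giant step factor: 62^(-9) ≡ 63 (mod 73).
Scan 7·63^i mod 73 for i = 0, 1, …:
  i=0: 7   i=1: 3   i=2: 43   i=3: 8
  i=4: 66   i=5: 70
Match at i=5, j=6: x = 5·9 + 6 = 51.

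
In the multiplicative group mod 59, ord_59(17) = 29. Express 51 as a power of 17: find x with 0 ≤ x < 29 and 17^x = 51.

24

Successive powers of 17 modulo 59:
  17^0=1  17^1=17  17^2=53  17^3=16  17^4=36  17^5=22
  17^6=20  17^7=45  17^8=57  17^9=25  17^10=12  17^11=27
  17^12=46  17^13=15  17^14=19  17^15=28  17^16=4  17^17=9
  17^18=35  17^19=5  17^20=26  17^21=29  17^22=21  17^23=3
  17^24=51
So 17^24 ≡ 51 (mod 59), giving x = 24.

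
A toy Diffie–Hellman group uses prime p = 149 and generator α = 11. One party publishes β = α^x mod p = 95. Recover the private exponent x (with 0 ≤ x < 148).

Baby-step giant-step with m = ceil(sqrt(148)) = 13.
Baby table (11^j mod 149 for j=0..12):
  0:1  1:11  2:121  3:139  4:39  5:131  6:100  7:57
  8:31  9:43  10:26  11:137  12:17
Giant step factor: 11^(-13) ≡ 51 (mod 149).
Scan 95·51^i mod 149 for i = 0, 1, …:
  i=0: 95   i=1: 77   i=2: 53   i=3: 21
  i=4: 28   i=5: 87   i=6: 116   i=7: 105
  i=8: 140   i=9: 137
Match at i=9, j=11: x = 9·13 + 11 = 128.

128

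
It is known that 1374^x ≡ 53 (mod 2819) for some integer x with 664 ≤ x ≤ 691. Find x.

680

Compute 1374^664 mod 2819 = 1223, then multiply by 1374 repeatedly:
  1374^664=1223  1374^665=278  1374^666=1407  1374^667=2203  1374^668=2135
  1374^669=1730  1374^670=603  1374^671=2555  1374^672=915  1374^673=2755
  1374^674=2272  1374^675=1095  1374^676=2003  1374^677=778  1374^678=571
  1374^679=872  1374^680=53
Found 53 at exponent 680.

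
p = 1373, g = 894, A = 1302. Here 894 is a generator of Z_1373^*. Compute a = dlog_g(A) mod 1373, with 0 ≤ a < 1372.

Baby-step giant-step with m = ceil(sqrt(1372)) = 38.
Baby table (894^j mod 1373 for j=0..37):
  0:1  1:894  2:150  3:919  4:532  5:550  6:166  7:120
  8:186  9:151  10:440  11:682  12:96  13:698  14:670  15:352
  16:271  17:626  18:833  19:536  20:7  21:766  22:1050  23:941
  24:978  25:1104  26:1162  27:840  28:1302  29:1057  30:334  31:655
  32:672  33:767  34:571  35:1091  36:524  37:263
Giant step factor: 894^(-38) ≡ 1292 (mod 1373).
Scan 1302·1292^i mod 1373 for i = 0, 1, …:
  i=0: 1302
Match at i=0, j=28: a = 0·38 + 28 = 28.

28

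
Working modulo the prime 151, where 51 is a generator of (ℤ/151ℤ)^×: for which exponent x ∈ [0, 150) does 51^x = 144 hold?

28

Successive powers of 51 modulo 151:
  51^0=1  51^1=51  51^2=34  51^3=73  51^4=99  51^5=66
  51^6=44  51^7=130  51^8=137  51^9=41  51^10=128  51^11=35
  51^12=124  51^13=133  51^14=139  51^15=143  51^16=45  51^17=30
  51^18=20  51^19=114  51^20=76  51^21=101  51^22=17  51^23=112
  51^24=125  51^25=33  51^26=22  51^27=65  51^28=144
So 51^28 ≡ 144 (mod 151), giving x = 28.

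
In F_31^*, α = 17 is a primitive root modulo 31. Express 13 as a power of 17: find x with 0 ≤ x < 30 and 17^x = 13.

23

Successive powers of 17 modulo 31:
  17^0=1  17^1=17  17^2=10  17^3=15  17^4=7  17^5=26
  17^6=8  17^7=12  17^8=18  17^9=27  17^10=25  17^11=22
  17^12=2  17^13=3  17^14=20  17^15=30  17^16=14  17^17=21
  17^18=16  17^19=24  17^20=5  17^21=23  17^22=19  17^23=13
So 17^23 ≡ 13 (mod 31), giving x = 23.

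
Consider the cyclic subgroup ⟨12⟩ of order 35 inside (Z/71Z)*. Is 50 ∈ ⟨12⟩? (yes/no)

yes

50 ∈ ⟨12⟩ iff 50^35 ≡ 1 (mod 71), since |⟨12⟩| = 35.
50^35 mod 71 = 1.
Since 1 = 1, 50 lies in the subgroup.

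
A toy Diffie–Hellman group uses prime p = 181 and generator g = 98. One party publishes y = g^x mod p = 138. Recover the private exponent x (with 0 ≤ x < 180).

Baby-step giant-step with m = ceil(sqrt(180)) = 14.
Baby table (98^j mod 181 for j=0..13):
  0:1  1:98  2:11  3:173  4:121  5:93  6:64  7:118
  8:161  9:31  10:142  11:160  12:114  13:131
Giant step factor: 98^(-14) ≡ 167 (mod 181).
Scan 138·167^i mod 181 for i = 0, 1, …:
  i=0: 138   i=1: 59   i=2: 79   i=3: 161
Match at i=3, j=8: x = 3·14 + 8 = 50.

50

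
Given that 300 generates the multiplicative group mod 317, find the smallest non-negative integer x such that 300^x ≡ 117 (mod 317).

Baby-step giant-step with m = ceil(sqrt(316)) = 18.
Baby table (300^j mod 317 for j=0..17):
  0:1  1:300  2:289  3:159  4:150  5:303  6:238  7:75
  8:310  9:119  10:196  11:155  12:218  13:98  14:236  15:109
  16:49  17:118
Giant step factor: 300^(-18) ≡ 64 (mod 317).
Scan 117·64^i mod 317 for i = 0, 1, …:
  i=0: 117   i=1: 197   i=2: 245   i=3: 147
  i=4: 215   i=5: 129   i=6: 14   i=7: 262
  i=8: 284   i=9: 107     …   i=14: 183
  i=15: 300
Match at i=15, j=1: x = 15·18 + 1 = 271.

271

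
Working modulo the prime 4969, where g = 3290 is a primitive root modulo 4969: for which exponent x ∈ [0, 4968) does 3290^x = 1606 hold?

2892

Baby-step giant-step with m = ceil(sqrt(4968)) = 71.
Baby table (3290^j mod 4969 for j=0..70):
  0:1  1:3290  2:1618  3:1421  4:4230  5:3500  6:1827  7:3309
  8:4500  9:2349  10:1415  11:4366  12:3730  13:3239  14:2774  15:3376
  16:1325  17:1437  18:2211  19:4543  20:4687  21:1423  22:872  23:1767
  24:4669  25:1831  26:1562  27:1034  28:3064  29:3428  30:3459  31:1100
  32:1568  33:898  34:2834  35:2016  36:3994  37:2224  38:2592  39:876
  40:20  41:1203  42:2546  43:3575  44:127  45:434  46:1757  47:1583
  48:558  49:2259  50:3455  51:2847  52:65  53:183  54:821  55:2923
  56:1655  57:3895  58:4468  59:1418  60:4298  61:3615  62:2533  63:557
  64:3938  65:1837  66:1426  67:804  68:1652  69:3963  70:4583
Giant step factor: 3290^(-71) ≡ 4714 (mod 4969).
Scan 1606·4714^i mod 4969 for i = 0, 1, …:
  i=0: 1606   i=1: 2897   i=2: 1646   i=3: 2635
  i=4: 3859   i=5: 4786   i=6: 1944   i=7: 1180
  i=8: 2209   i=9: 3171     …   i=39: 3897
  i=40: 65
Match at i=40, j=52: x = 40·71 + 52 = 2892.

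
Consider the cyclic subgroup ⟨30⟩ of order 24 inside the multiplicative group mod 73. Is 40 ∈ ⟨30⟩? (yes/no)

⟨30⟩ has order 24; its elements mod 73 are {1, 3, 7, 8, 9, 10, 17, 21, 22, 24, 27, 30, 43, 46, 49, 51, 52, 56, 63, 64, 65, 66, 70, 72}.
40 is not in this set.

no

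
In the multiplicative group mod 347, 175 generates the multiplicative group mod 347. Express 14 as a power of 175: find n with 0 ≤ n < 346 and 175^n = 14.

Baby-step giant-step with m = ceil(sqrt(346)) = 19.
Baby table (175^j mod 347 for j=0..18):
  0:1  1:175  2:89  3:307  4:287  5:257  6:212  7:318
  8:130  9:195  10:119  11:5  12:181  13:98  14:147  15:47
  16:244  17:19  18:202
Giant step factor: 175^(-19) ≡ 276 (mod 347).
Scan 14·276^i mod 347 for i = 0, 1, …:
  i=0: 14   i=1: 47
Match at i=1, j=15: n = 1·19 + 15 = 34.

34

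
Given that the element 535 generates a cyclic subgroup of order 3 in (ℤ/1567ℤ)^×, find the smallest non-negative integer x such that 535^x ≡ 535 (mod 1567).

1

Successive powers of 535 modulo 1567:
  535^0=1  535^1=535
So 535^1 ≡ 535 (mod 1567), giving x = 1.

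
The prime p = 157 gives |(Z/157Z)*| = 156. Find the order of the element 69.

156

The order of 69 must divide p − 1 = 156 = 2^2 · 3 · 13.
Divisors: 1, 2, 3, 4, 6, 12, 13, 26, 39, 52, 78, 156.
Check each in increasing order: 69^1 ≡ 69;  69^2 ≡ 51;  69^3 ≡ 65;  69^4 ≡ 89;  69^6 ≡ 143;  69^12 ≡ 39;  69^13 ≡ 22;  69^26 ≡ 13;  69^39 ≡ 129;  69^52 ≡ 12;  69^78 ≡ 156;  69^156 ≡ 1.
Smallest exponent giving 1 is 156.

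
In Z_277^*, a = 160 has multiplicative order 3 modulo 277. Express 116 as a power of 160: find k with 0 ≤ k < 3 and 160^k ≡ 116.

2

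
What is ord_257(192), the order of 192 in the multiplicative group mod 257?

256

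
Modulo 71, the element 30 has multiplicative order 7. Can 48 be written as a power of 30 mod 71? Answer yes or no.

yes

48 ∈ ⟨30⟩ iff 48^7 ≡ 1 (mod 71), since |⟨30⟩| = 7.
48^7 mod 71 = 1.
Since 1 = 1, 48 lies in the subgroup.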